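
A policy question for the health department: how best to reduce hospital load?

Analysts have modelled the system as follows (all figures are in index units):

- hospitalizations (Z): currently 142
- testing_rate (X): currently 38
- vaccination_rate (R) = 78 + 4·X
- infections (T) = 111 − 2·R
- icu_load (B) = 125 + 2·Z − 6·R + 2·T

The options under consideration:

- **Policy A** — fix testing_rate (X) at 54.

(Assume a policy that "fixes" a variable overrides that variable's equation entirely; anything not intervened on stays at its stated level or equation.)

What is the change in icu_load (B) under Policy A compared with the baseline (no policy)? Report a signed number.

Baseline:
  Z = 142
  X = 38
  R = 78 + 4·38 = 230
  T = 111 − 2·230 = -349
  B = 125 + 2·142 − 6·230 + 2·(-349) = -1669
Policy A (X := 54):
  Z = 142
  X = 54
  R = 78 + 4·54 = 294
  T = 111 − 2·294 = -477
  B = 125 + 2·142 − 6·294 + 2·(-477) = -2309
Change in B: -2309 − (-1669) = -640

-640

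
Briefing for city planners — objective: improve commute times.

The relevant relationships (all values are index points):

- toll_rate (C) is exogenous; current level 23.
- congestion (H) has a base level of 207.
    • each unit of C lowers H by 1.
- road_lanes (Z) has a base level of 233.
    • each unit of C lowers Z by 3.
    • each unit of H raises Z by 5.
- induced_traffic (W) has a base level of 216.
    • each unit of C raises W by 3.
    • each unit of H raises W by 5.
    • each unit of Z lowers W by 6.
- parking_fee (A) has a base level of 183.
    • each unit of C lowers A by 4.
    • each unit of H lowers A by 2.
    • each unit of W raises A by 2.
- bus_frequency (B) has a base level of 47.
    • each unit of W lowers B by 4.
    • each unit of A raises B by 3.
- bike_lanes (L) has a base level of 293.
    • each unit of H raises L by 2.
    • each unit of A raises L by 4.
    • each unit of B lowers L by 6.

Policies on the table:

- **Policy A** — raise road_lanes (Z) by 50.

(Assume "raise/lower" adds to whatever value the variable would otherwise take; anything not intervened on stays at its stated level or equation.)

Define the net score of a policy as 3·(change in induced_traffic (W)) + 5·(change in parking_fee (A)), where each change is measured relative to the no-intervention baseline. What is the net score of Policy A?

-3900

Baseline:
  C = 23
  H = 207 − 23 = 184
  Z = 233 − 3·23 + 5·184 = 1084
  W = 216 + 3·23 + 5·184 − 6·1084 = -5299
  A = 183 − 4·23 − 2·184 + 2·(-5299) = -10875
Policy A (Z + 50):
  C = 23
  H = 207 − 23 = 184
  Z = 233 − 3·23 + 5·184 (+50 from intervention) = 1134
  W = 216 + 3·23 + 5·184 − 6·1134 = -5599
  A = 183 − 4·23 − 2·184 + 2·(-5599) = -11475
ΔW = -5599 − (-5299) = -300; ΔA = -11475 − (-10875) = -600
Score = 3·(-300) + 5·(-600) = -3900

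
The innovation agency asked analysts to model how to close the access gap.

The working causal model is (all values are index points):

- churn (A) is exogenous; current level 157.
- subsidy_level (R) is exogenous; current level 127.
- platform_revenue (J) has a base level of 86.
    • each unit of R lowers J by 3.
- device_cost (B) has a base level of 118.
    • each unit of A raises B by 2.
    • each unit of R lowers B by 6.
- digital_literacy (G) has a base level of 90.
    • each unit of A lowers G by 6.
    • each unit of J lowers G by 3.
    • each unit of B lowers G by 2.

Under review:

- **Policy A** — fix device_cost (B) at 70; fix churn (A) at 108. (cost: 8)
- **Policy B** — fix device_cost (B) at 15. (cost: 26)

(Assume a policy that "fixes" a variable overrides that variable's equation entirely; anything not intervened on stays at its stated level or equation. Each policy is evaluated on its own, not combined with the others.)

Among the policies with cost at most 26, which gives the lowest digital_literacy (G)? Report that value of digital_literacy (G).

3

Policy A (B := 70, A := 108):
  A = 108
  R = 127
  J = 86 − 3·127 = -295
  B = 70
  G = 90 − 6·108 − 3·(-295) − 2·70 = 187
Policy B (B := 15):
  A = 157
  R = 127
  J = 86 − 3·127 = -295
  B = 15
  G = 90 − 6·157 − 3·(-295) − 2·15 = 3
Comparing — Policy A: G=187, Policy B: G=3. Lowest is 3 (Policy B).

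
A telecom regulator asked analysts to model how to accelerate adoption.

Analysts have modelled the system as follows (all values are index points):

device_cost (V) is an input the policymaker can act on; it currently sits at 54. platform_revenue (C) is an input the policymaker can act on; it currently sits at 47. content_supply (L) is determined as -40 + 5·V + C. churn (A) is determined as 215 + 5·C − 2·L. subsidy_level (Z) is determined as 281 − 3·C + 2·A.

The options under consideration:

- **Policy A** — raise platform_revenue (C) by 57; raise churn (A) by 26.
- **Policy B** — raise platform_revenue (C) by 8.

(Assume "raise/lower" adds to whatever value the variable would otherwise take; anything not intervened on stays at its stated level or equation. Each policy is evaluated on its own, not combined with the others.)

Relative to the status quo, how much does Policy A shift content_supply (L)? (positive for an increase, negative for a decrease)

Baseline:
  V = 54
  C = 47
  L = -40 + 5·54 + 47 = 277
Policy A (C + 57, A + 26):
  V = 54
  C = 47 + 57 = 104
  L = -40 + 5·54 + 104 = 334
Change in L: 334 − 277 = 57

57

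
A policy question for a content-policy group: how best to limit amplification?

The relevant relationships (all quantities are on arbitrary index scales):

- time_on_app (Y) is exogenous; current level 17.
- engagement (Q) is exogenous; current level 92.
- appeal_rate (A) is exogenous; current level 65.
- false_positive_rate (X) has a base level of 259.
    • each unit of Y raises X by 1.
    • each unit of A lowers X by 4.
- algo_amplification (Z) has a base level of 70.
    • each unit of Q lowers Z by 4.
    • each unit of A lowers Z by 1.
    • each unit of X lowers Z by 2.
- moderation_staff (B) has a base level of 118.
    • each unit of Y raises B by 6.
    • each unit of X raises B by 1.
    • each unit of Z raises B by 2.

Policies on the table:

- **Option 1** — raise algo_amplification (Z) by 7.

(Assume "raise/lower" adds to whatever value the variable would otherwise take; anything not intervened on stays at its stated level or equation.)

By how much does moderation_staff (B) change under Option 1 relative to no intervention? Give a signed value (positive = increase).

Baseline:
  Y = 17
  Q = 92
  A = 65
  X = 259 + 17 − 4·65 = 16
  Z = 70 − 4·92 − 65 − 2·16 = -395
  B = 118 + 6·17 + 16 + 2·(-395) = -554
Option 1 (Z + 7):
  Y = 17
  Q = 92
  A = 65
  X = 259 + 17 − 4·65 = 16
  Z = 70 − 4·92 − 65 − 2·16 (+7 from intervention) = -388
  B = 118 + 6·17 + 16 + 2·(-388) = -540
Change in B: -540 − (-554) = 14

14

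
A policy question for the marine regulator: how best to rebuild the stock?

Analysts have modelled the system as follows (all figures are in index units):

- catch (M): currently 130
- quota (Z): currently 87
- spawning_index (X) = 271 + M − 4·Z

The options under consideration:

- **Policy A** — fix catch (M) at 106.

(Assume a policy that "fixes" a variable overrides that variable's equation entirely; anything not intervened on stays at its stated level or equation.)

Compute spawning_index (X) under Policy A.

Policy A (M := 106):
  M = 106
  Z = 87
  X = 271 + 106 − 4·87 = 29

29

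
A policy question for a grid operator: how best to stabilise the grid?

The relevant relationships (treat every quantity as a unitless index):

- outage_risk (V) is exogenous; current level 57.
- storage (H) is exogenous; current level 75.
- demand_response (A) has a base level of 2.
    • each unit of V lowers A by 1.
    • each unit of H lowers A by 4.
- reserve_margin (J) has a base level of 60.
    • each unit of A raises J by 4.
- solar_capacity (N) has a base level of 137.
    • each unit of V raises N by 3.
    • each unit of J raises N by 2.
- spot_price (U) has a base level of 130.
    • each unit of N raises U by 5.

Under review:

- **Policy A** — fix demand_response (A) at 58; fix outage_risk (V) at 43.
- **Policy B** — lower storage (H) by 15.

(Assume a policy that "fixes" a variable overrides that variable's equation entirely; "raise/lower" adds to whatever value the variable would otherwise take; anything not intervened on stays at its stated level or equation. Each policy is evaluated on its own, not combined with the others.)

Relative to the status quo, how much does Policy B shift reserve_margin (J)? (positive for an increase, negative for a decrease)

Baseline:
  V = 57
  H = 75
  A = 2 − 57 − 4·75 = -355
  J = 60 + 4·(-355) = -1360
Policy B (H − 15):
  V = 57
  H = 75 − 15 = 60
  A = 2 − 57 − 4·60 = -295
  J = 60 + 4·(-295) = -1120
Change in J: -1120 − (-1360) = 240

240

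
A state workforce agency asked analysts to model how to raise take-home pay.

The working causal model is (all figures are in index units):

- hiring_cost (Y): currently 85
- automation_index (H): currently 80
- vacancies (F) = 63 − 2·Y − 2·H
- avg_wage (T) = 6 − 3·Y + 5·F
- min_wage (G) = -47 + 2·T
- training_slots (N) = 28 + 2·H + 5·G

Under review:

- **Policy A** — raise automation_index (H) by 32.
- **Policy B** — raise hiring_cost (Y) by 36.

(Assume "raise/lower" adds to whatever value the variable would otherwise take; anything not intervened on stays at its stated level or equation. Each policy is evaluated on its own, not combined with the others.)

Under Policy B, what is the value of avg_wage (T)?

-2052

Policy B (Y + 36):
  Y = 85 + 36 = 121
  H = 80
  F = 63 − 2·121 − 2·80 = -339
  T = 6 − 3·121 + 5·(-339) = -2052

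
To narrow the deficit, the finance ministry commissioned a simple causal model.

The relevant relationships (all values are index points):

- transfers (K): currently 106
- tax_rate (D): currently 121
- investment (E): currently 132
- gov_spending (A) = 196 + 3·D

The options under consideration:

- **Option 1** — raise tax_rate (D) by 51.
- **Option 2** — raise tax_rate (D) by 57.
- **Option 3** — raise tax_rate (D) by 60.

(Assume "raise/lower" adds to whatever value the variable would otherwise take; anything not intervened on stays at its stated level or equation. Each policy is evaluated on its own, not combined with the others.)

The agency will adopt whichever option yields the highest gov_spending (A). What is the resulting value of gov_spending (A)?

739

Option 1 (D + 51):
  D = 121 + 51 = 172
  A = 196 + 3·172 = 712
Option 2 (D + 57):
  D = 121 + 57 = 178
  A = 196 + 3·178 = 730
Option 3 (D + 60):
  D = 121 + 60 = 181
  A = 196 + 3·181 = 739
Comparing — Option 1: A=712, Option 2: A=730, Option 3: A=739. Highest is 739 (Option 3).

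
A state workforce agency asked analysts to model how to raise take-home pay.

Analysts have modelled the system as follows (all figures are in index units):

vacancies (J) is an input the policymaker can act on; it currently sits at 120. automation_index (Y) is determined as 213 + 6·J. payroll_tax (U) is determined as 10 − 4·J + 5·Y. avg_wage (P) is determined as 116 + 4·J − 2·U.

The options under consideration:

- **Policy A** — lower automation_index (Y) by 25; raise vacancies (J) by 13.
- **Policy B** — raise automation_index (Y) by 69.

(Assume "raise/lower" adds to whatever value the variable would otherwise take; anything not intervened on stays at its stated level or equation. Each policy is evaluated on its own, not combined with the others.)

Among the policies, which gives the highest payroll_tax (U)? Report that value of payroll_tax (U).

Policy A (Y − 25, J + 13):
  J = 120 + 13 = 133
  Y = 213 + 6·133 (−25 from intervention) = 986
  U = 10 − 4·133 + 5·986 = 4408
Policy B (Y + 69):
  J = 120
  Y = 213 + 6·120 (+69 from intervention) = 1002
  U = 10 − 4·120 + 5·1002 = 4540
Comparing — Policy A: U=4408, Policy B: U=4540. Highest is 4540 (Policy B).

4540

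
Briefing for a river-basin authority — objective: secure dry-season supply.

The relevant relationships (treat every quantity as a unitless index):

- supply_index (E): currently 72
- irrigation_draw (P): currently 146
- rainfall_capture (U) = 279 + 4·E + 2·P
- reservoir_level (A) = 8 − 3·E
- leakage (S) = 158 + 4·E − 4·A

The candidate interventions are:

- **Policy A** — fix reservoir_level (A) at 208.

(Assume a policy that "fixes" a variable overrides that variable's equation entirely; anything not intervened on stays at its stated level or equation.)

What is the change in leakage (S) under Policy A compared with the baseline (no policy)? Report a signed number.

-1664

Baseline:
  E = 72
  A = 8 − 3·72 = -208
  S = 158 + 4·72 − 4·(-208) = 1278
Policy A (A := 208):
  E = 72
  A = 208
  S = 158 + 4·72 − 4·208 = -386
Change in S: -386 − 1278 = -1664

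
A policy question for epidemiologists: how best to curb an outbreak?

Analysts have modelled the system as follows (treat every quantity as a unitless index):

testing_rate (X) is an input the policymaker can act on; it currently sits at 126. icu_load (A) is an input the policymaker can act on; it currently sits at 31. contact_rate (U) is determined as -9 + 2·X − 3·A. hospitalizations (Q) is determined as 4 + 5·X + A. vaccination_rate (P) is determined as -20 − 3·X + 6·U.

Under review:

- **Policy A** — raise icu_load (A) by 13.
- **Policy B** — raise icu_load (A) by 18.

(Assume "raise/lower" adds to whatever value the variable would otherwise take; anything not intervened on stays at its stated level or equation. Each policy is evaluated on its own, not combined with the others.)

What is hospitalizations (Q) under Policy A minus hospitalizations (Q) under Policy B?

Policy A (A + 13):
  X = 126
  A = 31 + 13 = 44
  Q = 4 + 5·126 + 44 = 678
Policy B (A + 18):
  X = 126
  A = 31 + 18 = 49
  Q = 4 + 5·126 + 49 = 683
Q: 678 − 683 = -5

-5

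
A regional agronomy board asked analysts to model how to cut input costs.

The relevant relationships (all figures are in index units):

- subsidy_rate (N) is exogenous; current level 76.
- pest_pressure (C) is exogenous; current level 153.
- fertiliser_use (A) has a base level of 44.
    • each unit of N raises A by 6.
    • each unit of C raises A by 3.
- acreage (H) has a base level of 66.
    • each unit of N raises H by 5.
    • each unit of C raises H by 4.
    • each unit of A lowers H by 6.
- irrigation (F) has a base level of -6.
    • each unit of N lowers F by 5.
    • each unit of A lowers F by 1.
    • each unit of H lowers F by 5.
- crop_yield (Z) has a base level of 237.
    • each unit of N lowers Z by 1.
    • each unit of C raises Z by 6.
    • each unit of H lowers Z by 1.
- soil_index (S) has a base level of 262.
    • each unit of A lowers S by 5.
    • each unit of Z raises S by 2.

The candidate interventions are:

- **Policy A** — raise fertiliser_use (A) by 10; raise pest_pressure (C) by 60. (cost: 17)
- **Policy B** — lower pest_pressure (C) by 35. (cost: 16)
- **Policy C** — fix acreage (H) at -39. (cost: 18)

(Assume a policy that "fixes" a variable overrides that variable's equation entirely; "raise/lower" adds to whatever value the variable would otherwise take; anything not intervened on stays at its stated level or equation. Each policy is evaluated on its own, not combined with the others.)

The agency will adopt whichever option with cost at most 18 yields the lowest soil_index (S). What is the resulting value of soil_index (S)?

Policy A (A + 10, C + 60):
  N = 76
  C = 153 + 60 = 213
  A = 44 + 6·76 + 3·213 (+10 from intervention) = 1149
  H = 66 + 5·76 + 4·213 − 6·1149 = -5596
  Z = 237 − 76 + 6·213 − (-5596) = 7035
  S = 262 − 5·1149 + 2·7035 = 8587
Policy B (C − 35):
  N = 76
  C = 153 − 35 = 118
  A = 44 + 6·76 + 3·118 = 854
  H = 66 + 5·76 + 4·118 − 6·854 = -4206
  Z = 237 − 76 + 6·118 − (-4206) = 5075
  S = 262 − 5·854 + 2·5075 = 6142
Policy C (H := -39):
  N = 76
  C = 153
  A = 44 + 6·76 + 3·153 = 959
  H = -39
  Z = 237 − 76 + 6·153 − (-39) = 1118
  S = 262 − 5·959 + 2·1118 = -2297
Comparing — Policy A: S=8587, Policy B: S=6142, Policy C: S=-2297. Lowest is -2297 (Policy C).

-2297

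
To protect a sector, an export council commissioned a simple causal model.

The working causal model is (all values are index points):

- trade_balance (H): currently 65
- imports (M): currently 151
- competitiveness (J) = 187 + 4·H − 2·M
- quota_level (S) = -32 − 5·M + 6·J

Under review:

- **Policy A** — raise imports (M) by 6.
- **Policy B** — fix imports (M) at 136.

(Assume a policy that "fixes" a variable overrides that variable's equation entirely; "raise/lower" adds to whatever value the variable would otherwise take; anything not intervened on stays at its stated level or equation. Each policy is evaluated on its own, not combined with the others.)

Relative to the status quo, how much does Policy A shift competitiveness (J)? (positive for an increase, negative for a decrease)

Baseline:
  H = 65
  M = 151
  J = 187 + 4·65 − 2·151 = 145
Policy A (M + 6):
  H = 65
  M = 151 + 6 = 157
  J = 187 + 4·65 − 2·157 = 133
Change in J: 133 − 145 = -12

-12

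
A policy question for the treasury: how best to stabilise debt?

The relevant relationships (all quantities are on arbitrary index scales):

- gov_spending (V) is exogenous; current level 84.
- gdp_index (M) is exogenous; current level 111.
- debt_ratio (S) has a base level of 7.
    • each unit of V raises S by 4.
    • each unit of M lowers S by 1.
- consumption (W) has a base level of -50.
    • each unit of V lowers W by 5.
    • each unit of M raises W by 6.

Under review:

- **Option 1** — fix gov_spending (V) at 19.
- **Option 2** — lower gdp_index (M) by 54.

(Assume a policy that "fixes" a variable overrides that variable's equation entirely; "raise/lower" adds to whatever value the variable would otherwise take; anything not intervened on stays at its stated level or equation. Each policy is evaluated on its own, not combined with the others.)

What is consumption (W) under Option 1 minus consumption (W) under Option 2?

649

Option 1 (V := 19):
  V = 19
  M = 111
  W = -50 − 5·19 + 6·111 = 521
Option 2 (M − 54):
  V = 84
  M = 111 − 54 = 57
  W = -50 − 5·84 + 6·57 = -128
W: 521 − (-128) = 649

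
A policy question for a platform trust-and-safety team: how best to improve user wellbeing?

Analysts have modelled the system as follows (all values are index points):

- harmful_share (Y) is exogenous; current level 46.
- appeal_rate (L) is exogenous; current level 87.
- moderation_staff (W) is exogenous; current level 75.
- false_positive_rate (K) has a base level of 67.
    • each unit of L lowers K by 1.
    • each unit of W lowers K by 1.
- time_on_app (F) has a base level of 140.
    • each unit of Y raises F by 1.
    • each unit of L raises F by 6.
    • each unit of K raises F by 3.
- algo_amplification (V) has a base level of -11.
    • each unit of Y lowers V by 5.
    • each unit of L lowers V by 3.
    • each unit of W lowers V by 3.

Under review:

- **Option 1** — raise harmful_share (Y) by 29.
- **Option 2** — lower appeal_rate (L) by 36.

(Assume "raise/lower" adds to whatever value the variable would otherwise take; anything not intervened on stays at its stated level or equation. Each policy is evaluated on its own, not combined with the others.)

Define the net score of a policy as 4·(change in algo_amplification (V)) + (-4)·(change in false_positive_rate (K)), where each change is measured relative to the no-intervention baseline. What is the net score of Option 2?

Baseline:
  Y = 46
  L = 87
  W = 75
  K = 67 − 87 − 75 = -95
  V = -11 − 5·46 − 3·87 − 3·75 = -727
Option 2 (L − 36):
  Y = 46
  L = 87 − 36 = 51
  W = 75
  K = 67 − 51 − 75 = -59
  V = -11 − 5·46 − 3·51 − 3·75 = -619
ΔV = -619 − (-727) = 108; ΔK = -59 − (-95) = 36
Score = 4·108 + (-4)·36 = 288

288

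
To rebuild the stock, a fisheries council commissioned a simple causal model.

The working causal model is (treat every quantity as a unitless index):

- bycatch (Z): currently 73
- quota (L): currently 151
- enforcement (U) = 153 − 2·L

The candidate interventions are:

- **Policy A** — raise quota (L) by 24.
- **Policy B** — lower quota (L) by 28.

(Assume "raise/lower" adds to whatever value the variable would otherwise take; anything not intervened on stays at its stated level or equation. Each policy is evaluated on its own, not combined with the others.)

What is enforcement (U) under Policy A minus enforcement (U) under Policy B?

Policy A (L + 24):
  L = 151 + 24 = 175
  U = 153 − 2·175 = -197
Policy B (L − 28):
  L = 151 − 28 = 123
  U = 153 − 2·123 = -93
U: -197 − (-93) = -104

-104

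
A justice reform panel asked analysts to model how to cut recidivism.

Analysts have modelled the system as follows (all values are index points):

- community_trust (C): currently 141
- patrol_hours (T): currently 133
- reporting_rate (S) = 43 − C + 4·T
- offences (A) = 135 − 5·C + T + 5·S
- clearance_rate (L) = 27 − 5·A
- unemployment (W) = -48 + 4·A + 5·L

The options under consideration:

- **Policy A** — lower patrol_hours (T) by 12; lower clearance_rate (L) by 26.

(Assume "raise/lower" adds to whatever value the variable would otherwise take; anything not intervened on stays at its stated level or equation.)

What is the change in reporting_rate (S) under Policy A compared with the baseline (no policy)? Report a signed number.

-48

Baseline:
  C = 141
  T = 133
  S = 43 − 141 + 4·133 = 434
Policy A (T − 12, L − 26):
  C = 141
  T = 133 − 12 = 121
  S = 43 − 141 + 4·121 = 386
Change in S: 386 − 434 = -48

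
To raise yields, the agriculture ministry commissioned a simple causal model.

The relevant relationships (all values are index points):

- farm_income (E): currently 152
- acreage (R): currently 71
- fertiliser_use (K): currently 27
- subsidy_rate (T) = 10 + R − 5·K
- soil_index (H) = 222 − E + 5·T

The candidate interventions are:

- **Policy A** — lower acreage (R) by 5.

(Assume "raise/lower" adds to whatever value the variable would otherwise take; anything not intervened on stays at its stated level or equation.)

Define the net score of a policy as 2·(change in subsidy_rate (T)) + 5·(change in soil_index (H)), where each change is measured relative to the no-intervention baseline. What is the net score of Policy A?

Baseline:
  E = 152
  R = 71
  K = 27
  T = 10 + 71 − 5·27 = -54
  H = 222 − 152 + 5·(-54) = -200
Policy A (R − 5):
  E = 152
  R = 71 − 5 = 66
  K = 27
  T = 10 + 66 − 5·27 = -59
  H = 222 − 152 + 5·(-59) = -225
ΔT = -59 − (-54) = -5; ΔH = -225 − (-200) = -25
Score = 2·(-5) + 5·(-25) = -135

-135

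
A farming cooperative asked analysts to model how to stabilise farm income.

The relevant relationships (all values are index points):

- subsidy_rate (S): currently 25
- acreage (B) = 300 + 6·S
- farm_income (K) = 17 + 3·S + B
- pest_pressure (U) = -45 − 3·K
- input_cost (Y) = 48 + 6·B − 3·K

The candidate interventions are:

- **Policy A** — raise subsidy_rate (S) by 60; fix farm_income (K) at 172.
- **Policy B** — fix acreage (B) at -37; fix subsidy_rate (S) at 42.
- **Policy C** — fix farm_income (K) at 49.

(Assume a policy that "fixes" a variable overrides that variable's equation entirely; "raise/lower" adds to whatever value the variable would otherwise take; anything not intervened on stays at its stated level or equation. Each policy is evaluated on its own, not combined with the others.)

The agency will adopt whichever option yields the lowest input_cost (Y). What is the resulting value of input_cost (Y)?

-492

Policy A (S + 60, K := 172):
  S = 25 + 60 = 85
  B = 300 + 6·85 = 810
  K = 172
  Y = 48 + 6·810 − 3·172 = 4392
Policy B (B := -37, S := 42):
  S = 42
  B = -37
  K = 17 + 3·42 + (-37) = 106
  Y = 48 + 6·(-37) − 3·106 = -492
Policy C (K := 49):
  S = 25
  B = 300 + 6·25 = 450
  K = 49
  Y = 48 + 6·450 − 3·49 = 2601
Comparing — Policy A: Y=4392, Policy B: Y=-492, Policy C: Y=2601. Lowest is -492 (Policy B).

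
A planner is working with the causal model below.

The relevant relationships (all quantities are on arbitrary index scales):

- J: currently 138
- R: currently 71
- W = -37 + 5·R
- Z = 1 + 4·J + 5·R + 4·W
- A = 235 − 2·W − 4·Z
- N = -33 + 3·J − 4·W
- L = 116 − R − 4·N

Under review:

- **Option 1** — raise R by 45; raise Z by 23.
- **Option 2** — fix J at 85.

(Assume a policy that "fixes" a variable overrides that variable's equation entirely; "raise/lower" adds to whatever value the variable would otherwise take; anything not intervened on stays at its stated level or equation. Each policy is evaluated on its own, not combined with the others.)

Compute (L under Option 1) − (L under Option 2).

Option 1 (R + 45, Z + 23):
  J = 138
  R = 71 + 45 = 116
  W = -37 + 5·116 = 543
  N = -33 + 3·138 − 4·543 = -1791
  L = 116 − 116 − 4·(-1791) = 7164
Option 2 (J := 85):
  J = 85
  R = 71
  W = -37 + 5·71 = 318
  N = -33 + 3·85 − 4·318 = -1050
  L = 116 − 71 − 4·(-1050) = 4245
L: 7164 − 4245 = 2919

2919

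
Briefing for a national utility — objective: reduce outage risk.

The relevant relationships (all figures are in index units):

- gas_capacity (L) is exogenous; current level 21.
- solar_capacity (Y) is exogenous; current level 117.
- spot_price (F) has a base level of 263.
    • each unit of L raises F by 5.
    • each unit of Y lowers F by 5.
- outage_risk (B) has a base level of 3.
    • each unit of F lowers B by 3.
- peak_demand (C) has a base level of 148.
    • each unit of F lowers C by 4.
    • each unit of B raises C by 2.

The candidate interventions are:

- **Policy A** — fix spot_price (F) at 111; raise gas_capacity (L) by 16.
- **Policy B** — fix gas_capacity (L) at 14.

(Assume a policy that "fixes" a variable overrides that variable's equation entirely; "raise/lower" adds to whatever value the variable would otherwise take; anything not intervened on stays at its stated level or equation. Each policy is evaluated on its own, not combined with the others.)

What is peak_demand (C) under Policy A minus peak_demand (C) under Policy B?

-3630

Policy A (F := 111, L + 16):
  L = 21 + 16 = 37
  Y = 117
  F = 111
  B = 3 − 3·111 = -330
  C = 148 − 4·111 + 2·(-330) = -956
Policy B (L := 14):
  L = 14
  Y = 117
  F = 263 + 5·14 − 5·117 = -252
  B = 3 − 3·(-252) = 759
  C = 148 − 4·(-252) + 2·759 = 2674
C: -956 − 2674 = -3630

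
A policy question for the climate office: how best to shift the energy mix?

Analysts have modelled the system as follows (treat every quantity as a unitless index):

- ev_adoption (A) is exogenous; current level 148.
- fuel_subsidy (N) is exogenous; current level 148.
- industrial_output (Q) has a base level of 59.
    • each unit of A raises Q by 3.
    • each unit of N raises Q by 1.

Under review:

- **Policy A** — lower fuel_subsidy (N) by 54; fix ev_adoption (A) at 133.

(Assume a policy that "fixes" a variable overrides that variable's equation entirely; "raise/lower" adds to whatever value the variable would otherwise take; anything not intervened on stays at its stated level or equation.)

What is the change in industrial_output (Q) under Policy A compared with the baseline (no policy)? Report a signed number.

-99

Baseline:
  A = 148
  N = 148
  Q = 59 + 3·148 + 148 = 651
Policy A (N − 54, A := 133):
  A = 133
  N = 148 − 54 = 94
  Q = 59 + 3·133 + 94 = 552
Change in Q: 552 − 651 = -99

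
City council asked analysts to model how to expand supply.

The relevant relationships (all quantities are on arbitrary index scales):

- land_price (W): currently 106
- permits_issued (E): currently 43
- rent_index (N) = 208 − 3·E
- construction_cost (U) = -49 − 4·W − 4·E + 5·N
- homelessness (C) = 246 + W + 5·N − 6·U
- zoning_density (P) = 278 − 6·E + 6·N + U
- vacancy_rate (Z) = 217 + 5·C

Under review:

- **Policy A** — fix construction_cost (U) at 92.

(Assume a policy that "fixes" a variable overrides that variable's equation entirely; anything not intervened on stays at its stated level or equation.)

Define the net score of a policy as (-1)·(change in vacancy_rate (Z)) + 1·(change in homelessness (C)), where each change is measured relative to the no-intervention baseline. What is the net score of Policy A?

Baseline:
  W = 106
  E = 43
  N = 208 − 3·43 = 79
  U = -49 − 4·106 − 4·43 + 5·79 = -250
  C = 246 + 106 + 5·79 − 6·(-250) = 2247
  Z = 217 + 5·2247 = 11452
Policy A (U := 92):
  W = 106
  E = 43
  N = 208 − 3·43 = 79
  U = 92
  C = 246 + 106 + 5·79 − 6·92 = 195
  Z = 217 + 5·195 = 1192
ΔZ = 1192 − 11452 = -10260; ΔC = 195 − 2247 = -2052
Score = (-1)·(-10260) + 1·(-2052) = 8208

8208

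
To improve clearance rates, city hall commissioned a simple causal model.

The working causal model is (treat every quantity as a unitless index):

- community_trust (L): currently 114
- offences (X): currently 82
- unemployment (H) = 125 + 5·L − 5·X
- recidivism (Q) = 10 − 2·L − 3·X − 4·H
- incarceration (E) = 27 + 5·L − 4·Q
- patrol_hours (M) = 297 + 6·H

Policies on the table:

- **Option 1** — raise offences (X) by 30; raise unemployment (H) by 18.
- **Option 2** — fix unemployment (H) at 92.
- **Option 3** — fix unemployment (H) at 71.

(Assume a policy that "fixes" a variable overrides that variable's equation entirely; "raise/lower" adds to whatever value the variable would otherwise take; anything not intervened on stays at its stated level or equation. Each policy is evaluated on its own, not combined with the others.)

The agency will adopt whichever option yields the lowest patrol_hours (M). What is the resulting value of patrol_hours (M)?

723

Option 1 (X + 30, H + 18):
  L = 114
  X = 82 + 30 = 112
  H = 125 + 5·114 − 5·112 (+18 from intervention) = 153
  M = 297 + 6·153 = 1215
Option 2 (H := 92):
  L = 114
  X = 82
  H = 92
  M = 297 + 6·92 = 849
Option 3 (H := 71):
  L = 114
  X = 82
  H = 71
  M = 297 + 6·71 = 723
Comparing — Option 1: M=1215, Option 2: M=849, Option 3: M=723. Lowest is 723 (Option 3).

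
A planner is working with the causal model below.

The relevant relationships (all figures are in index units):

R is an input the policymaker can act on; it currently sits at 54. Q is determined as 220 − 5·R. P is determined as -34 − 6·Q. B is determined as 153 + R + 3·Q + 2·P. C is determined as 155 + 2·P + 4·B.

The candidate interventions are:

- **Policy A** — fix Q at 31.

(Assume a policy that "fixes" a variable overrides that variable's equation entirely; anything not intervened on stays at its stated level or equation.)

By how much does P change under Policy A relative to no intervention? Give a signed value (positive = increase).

-486

Baseline:
  R = 54
  Q = 220 − 5·54 = -50
  P = -34 − 6·(-50) = 266
Policy A (Q := 31):
  R = 54
  Q = 31
  P = -34 − 6·31 = -220
Change in P: -220 − 266 = -486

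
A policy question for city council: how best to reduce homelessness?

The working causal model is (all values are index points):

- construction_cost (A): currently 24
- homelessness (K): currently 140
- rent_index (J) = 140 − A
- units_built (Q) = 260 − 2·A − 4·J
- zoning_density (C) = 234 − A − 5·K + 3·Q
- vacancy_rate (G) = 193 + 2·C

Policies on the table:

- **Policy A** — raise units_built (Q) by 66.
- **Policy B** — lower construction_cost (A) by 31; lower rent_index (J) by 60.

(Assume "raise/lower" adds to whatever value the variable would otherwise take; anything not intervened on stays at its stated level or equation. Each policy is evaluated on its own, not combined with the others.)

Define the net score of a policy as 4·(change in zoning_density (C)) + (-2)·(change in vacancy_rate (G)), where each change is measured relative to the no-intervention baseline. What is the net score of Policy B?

0

Baseline:
  A = 24
  K = 140
  J = 140 − 24 = 116
  Q = 260 − 2·24 − 4·116 = -252
  C = 234 − 24 − 5·140 + 3·(-252) = -1246
  G = 193 + 2·(-1246) = -2299
Policy B (A − 31, J − 60):
  A = 24 − 31 = -7
  K = 140
  J = 140 − (-7) (−60 from intervention) = 87
  Q = 260 − 2·(-7) − 4·87 = -74
  C = 234 − (-7) − 5·140 + 3·(-74) = -681
  G = 193 + 2·(-681) = -1169
ΔC = -681 − (-1246) = 565; ΔG = -1169 − (-2299) = 1130
Score = 4·565 + (-2)·1130 = 0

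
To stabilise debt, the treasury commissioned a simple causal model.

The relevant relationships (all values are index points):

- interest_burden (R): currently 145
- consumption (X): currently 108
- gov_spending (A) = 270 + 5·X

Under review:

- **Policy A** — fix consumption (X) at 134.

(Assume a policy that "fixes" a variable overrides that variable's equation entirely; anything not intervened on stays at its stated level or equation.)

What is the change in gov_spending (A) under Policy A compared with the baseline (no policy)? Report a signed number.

Baseline:
  X = 108
  A = 270 + 5·108 = 810
Policy A (X := 134):
  X = 134
  A = 270 + 5·134 = 940
Change in A: 940 − 810 = 130

130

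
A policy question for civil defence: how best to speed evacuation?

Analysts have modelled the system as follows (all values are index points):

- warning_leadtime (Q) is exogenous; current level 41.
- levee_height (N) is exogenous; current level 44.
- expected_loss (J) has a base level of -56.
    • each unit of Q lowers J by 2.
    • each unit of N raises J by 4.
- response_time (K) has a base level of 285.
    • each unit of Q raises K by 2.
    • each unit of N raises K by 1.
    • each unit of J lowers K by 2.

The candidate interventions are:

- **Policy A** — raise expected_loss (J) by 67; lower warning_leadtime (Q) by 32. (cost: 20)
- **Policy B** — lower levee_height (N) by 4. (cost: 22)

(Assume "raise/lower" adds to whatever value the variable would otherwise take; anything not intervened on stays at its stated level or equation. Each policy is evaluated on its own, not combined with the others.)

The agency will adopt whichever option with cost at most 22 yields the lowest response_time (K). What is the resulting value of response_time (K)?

9

Policy A (J + 67, Q − 32):
  Q = 41 − 32 = 9
  N = 44
  J = -56 − 2·9 + 4·44 (+67 from intervention) = 169
  K = 285 + 2·9 + 44 − 2·169 = 9
Policy B (N − 4):
  Q = 41
  N = 44 − 4 = 40
  J = -56 − 2·41 + 4·40 = 22
  K = 285 + 2·41 + 40 − 2·22 = 363
Comparing — Policy A: K=9, Policy B: K=363. Lowest is 9 (Policy A).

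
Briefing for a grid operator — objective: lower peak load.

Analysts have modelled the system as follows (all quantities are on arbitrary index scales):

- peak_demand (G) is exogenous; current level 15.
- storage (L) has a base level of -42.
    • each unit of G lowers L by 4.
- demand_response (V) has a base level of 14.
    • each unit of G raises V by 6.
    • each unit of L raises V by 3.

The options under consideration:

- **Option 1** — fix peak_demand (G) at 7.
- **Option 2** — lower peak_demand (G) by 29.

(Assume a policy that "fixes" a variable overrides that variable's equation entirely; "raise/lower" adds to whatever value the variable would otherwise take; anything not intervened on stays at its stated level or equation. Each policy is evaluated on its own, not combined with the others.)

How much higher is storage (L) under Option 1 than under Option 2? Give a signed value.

-84

Option 1 (G := 7):
  G = 7
  L = -42 − 4·7 = -70
Option 2 (G − 29):
  G = 15 − 29 = -14
  L = -42 − 4·(-14) = 14
L: -70 − 14 = -84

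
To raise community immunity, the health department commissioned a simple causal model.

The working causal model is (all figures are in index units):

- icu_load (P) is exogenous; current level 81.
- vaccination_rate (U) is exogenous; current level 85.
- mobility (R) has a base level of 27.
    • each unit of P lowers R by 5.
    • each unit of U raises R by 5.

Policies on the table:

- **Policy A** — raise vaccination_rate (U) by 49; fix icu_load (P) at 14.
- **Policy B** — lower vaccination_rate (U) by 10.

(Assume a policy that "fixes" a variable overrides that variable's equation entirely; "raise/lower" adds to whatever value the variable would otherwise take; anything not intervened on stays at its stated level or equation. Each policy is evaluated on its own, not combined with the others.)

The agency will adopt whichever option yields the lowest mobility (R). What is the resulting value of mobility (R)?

-3

Policy A (U + 49, P := 14):
  P = 14
  U = 85 + 49 = 134
  R = 27 − 5·14 + 5·134 = 627
Policy B (U − 10):
  P = 81
  U = 85 − 10 = 75
  R = 27 − 5·81 + 5·75 = -3
Comparing — Policy A: R=627, Policy B: R=-3. Lowest is -3 (Policy B).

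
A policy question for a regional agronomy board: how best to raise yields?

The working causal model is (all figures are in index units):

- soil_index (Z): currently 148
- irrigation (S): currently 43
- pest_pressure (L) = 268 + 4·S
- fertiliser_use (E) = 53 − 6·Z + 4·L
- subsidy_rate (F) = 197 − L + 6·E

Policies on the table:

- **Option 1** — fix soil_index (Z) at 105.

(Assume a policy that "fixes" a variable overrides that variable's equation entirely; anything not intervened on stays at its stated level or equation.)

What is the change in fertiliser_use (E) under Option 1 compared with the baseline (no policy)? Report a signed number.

Baseline:
  Z = 148
  S = 43
  L = 268 + 4·43 = 440
  E = 53 − 6·148 + 4·440 = 925
Option 1 (Z := 105):
  Z = 105
  S = 43
  L = 268 + 4·43 = 440
  E = 53 − 6·105 + 4·440 = 1183
Change in E: 1183 − 925 = 258

258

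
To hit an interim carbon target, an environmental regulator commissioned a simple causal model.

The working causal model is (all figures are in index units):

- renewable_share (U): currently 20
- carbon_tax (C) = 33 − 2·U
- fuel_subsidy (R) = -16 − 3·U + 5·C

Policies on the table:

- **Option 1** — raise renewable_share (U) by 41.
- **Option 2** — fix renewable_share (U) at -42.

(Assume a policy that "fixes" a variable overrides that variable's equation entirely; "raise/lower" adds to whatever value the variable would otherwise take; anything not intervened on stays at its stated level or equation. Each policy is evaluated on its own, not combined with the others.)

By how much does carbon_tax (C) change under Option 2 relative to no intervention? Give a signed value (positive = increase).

Baseline:
  U = 20
  C = 33 − 2·20 = -7
Option 2 (U := -42):
  U = -42
  C = 33 − 2·(-42) = 117
Change in C: 117 − (-7) = 124

124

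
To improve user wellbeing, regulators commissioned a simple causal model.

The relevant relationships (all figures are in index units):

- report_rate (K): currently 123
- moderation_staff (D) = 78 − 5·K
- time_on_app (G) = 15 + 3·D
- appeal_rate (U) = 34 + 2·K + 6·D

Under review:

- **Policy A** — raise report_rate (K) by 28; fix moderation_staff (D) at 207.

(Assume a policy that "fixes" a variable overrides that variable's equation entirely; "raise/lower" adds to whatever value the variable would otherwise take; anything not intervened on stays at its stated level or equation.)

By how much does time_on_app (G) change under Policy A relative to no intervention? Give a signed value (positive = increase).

2232

Baseline:
  K = 123
  D = 78 − 5·123 = -537
  G = 15 + 3·(-537) = -1596
Policy A (K + 28, D := 207):
  K = 123 + 28 = 151
  D = 207
  G = 15 + 3·207 = 636
Change in G: 636 − (-1596) = 2232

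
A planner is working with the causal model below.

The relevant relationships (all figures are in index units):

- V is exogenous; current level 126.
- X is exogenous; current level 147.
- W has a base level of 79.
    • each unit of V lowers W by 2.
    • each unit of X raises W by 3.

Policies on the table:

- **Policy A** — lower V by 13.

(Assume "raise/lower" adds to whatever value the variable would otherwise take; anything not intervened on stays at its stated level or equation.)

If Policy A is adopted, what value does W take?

Policy A (V − 13):
  V = 126 − 13 = 113
  X = 147
  W = 79 − 2·113 + 3·147 = 294

294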